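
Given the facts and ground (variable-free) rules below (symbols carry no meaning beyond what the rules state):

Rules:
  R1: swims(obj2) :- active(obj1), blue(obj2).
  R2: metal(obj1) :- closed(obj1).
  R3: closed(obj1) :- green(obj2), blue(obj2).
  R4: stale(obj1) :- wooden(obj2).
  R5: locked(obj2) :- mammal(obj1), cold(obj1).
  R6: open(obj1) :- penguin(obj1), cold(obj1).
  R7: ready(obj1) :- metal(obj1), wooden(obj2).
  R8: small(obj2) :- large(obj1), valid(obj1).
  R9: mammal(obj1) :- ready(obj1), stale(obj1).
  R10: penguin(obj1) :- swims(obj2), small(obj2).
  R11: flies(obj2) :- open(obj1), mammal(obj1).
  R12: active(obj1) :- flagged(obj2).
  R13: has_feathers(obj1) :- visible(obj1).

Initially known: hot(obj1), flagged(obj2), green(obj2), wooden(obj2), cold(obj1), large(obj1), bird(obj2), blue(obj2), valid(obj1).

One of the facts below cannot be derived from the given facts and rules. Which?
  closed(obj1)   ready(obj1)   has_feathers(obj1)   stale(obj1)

Round 1: R3 [closed(obj1) :- green(obj2), blue(obj2).]; R4 [stale(obj1) :- wooden(obj2).]; R8 [small(obj2) :- large(obj1), valid(obj1).]; R12 [active(obj1) :- flagged(obj2).]. New: closed(obj1), stale(obj1), small(obj2), active(obj1).
Round 2: R1 [swims(obj2) :- active(obj1), blue(obj2).]; R2 [metal(obj1) :- closed(obj1).]. New: swims(obj2), metal(obj1).
Round 3: R7 [ready(obj1) :- metal(obj1), wooden(obj2).]; R10 [penguin(obj1) :- swims(obj2), small(obj2).]. New: ready(obj1), penguin(obj1).
Round 4: R6 [open(obj1) :- penguin(obj1), cold(obj1).]; R9 [mammal(obj1) :- ready(obj1), stale(obj1).]. New: open(obj1), mammal(obj1).
Round 5: R5 [locked(obj2) :- mammal(obj1), cold(obj1).]; R11 [flies(obj2) :- open(obj1), mammal(obj1).]. New: locked(obj2), flies(obj2).
Derived: closed(obj1) (round 1), ready(obj1) (round 3), stale(obj1) (round 1). has_feathers(obj1) never appears in any round.

has_feathers(obj1)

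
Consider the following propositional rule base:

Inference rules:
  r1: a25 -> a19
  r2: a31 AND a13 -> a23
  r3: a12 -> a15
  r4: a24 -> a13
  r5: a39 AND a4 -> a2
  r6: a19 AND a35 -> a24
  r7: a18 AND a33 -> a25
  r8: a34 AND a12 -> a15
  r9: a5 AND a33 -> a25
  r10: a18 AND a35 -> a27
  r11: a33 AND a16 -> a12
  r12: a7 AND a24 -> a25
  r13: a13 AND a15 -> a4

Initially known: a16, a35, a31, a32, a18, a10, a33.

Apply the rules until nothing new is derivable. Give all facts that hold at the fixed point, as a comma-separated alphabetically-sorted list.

[1] r7 [a18 AND a33 -> a25]; r10 [a18 AND a35 -> a27]; r11 [a33 AND a16 -> a12]. ⇒ new: a25, a27, a12.
[2] r1 [a25 -> a19]; r3 [a12 -> a15]. ⇒ new: a19, a15.
[3] r6 [a19 AND a35 -> a24]. ⇒ new: a24.
[4] r4 [a24 -> a13]. ⇒ new: a13.
[5] r2 [a31 AND a13 -> a23]; r13 [a13 AND a15 -> a4]. ⇒ new: a23, a4.

a10, a12, a13, a15, a16, a18, a19, a23, a24, a25, a27, a31, a32, a33, a35, a4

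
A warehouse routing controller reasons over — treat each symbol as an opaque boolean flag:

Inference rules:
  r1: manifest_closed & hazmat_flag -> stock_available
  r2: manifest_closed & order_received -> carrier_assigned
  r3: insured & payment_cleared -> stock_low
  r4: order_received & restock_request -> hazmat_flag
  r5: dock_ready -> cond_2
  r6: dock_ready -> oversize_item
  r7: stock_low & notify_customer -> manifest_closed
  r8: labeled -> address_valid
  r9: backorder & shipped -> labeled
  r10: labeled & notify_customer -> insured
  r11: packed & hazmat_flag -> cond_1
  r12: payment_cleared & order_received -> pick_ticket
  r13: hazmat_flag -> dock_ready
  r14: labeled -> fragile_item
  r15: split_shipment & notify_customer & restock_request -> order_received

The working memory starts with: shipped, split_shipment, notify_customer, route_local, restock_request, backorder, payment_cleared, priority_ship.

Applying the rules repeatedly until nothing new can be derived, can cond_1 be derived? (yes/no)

Round 1 — r9, r15, derive labeled, order_received.
Round 2 — r4, r8, r10, r12, r14, derive hazmat_flag, address_valid, insured, pick_ticket, fragile_item.
Round 3 — r3, r13, derive stock_low, dock_ready.
Round 4 — r5, r6, r7, derive cond_2, oversize_item, manifest_closed.
Round 5 — r1, r2, derive stock_available, carrier_assigned.
Fixed point reached. cond_1 is concluded only by r11; r11 needs packed (never derived).

no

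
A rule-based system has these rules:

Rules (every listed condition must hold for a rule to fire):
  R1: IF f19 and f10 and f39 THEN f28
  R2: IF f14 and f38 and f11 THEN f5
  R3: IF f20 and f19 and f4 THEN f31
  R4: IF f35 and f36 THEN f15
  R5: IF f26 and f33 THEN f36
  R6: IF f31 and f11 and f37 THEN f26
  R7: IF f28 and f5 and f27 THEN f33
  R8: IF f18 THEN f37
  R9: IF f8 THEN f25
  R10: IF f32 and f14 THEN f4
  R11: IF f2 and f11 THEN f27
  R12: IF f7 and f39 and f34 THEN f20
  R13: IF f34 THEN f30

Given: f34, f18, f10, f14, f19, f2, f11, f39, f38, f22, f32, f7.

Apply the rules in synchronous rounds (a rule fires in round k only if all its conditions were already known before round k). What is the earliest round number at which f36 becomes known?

Round 1: R1 [IF f19 and f10 and f39 THEN f28]; R2 [IF f14 and f38 and f11 THEN f5]; R8 [IF f18 THEN f37]; R10 [IF f32 and f14 THEN f4]; R11 [IF f2 and f11 THEN f27]; R12 [IF f7 and f39 and f34 THEN f20]; R13 [IF f34 THEN f30]. Adds f28, f5, f37, f4, f27, f20, f30.
Round 2: R3 [IF f20 and f19 and f4 THEN f31]; R7 [IF f28 and f5 and f27 THEN f33]. Adds f31, f33.
Round 3: R6 [IF f31 and f11 and f37 THEN f26]. Adds f26.
Round 4: R5 [IF f26 and f33 THEN f36]. Adds f36.
f36 first appears in round 4.

4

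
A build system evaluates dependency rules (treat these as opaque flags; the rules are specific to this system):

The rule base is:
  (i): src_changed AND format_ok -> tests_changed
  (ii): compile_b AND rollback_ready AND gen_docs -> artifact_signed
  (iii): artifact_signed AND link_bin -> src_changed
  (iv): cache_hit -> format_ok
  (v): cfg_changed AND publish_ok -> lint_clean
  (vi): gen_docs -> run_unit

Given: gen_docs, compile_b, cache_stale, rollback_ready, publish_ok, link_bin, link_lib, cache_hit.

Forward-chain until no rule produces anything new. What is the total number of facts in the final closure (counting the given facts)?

Round 1: (ii) [compile_b AND rollback_ready AND gen_docs -> artifact_signed]; (iv) [cache_hit -> format_ok]; (vi) [gen_docs -> run_unit]. New: artifact_signed, format_ok, run_unit.
Round 2: (iii) [artifact_signed AND link_bin -> src_changed]. New: src_changed.
Round 3: (i) [src_changed AND format_ok -> tests_changed]. New: tests_changed.
Closure: {artifact_signed, cache_hit, cache_stale, compile_b, format_ok, gen_docs, link_bin, link_lib, publish_ok, rollback_ready, run_unit, src_changed, tests_changed} — 13 facts.

13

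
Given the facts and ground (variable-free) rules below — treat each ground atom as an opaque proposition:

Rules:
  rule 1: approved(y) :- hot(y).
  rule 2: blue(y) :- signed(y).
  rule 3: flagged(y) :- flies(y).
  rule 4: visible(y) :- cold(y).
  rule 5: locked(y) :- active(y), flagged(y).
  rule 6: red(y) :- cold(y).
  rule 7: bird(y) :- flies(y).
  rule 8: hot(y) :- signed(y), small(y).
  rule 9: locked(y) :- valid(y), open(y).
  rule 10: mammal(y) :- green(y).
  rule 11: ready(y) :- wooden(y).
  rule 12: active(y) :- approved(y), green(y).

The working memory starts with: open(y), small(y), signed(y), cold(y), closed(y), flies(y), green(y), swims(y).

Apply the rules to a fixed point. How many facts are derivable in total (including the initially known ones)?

18

Round 1 — rule 2, rule 3, rule 4, rule 6, rule 7, rule 8, rule 10, derive blue(y), flagged(y), visible(y), red(y), bird(y), hot(y), mammal(y).
Round 2 — rule 1, derive approved(y).
Round 3 — rule 12, derive active(y).
Round 4 — rule 5, derive locked(y).
Closure: {active(y), approved(y), bird(y), blue(y), closed(y), cold(y), flagged(y), flies(y), green(y), hot(y), locked(y), mammal(y), open(y), red(y), signed(y), small(y), swims(y), visible(y)} — 18 facts.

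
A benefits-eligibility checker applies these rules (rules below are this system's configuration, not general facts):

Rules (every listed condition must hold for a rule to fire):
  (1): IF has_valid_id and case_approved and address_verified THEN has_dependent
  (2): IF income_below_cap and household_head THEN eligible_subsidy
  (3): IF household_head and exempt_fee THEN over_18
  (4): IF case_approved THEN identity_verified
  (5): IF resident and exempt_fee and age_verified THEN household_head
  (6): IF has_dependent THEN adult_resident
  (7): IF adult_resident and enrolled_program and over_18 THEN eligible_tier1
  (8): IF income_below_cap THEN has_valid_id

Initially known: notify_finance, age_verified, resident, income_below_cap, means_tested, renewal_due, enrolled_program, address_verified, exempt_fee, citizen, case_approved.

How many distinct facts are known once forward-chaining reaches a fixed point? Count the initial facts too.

[1] (4) [IF case_approved THEN identity_verified]; (5) [IF resident and exempt_fee and age_verified THEN household_head]; (8) [IF income_below_cap THEN has_valid_id]. ⇒ new: identity_verified, household_head, has_valid_id.
[2] (1) [IF has_valid_id and case_approved and address_verified THEN has_dependent]; (2) [IF income_below_cap and household_head THEN eligible_subsidy]; (3) [IF household_head and exempt_fee THEN over_18]. ⇒ new: has_dependent, eligible_subsidy, over_18.
[3] (6) [IF has_dependent THEN adult_resident]. ⇒ new: adult_resident.
[4] (7) [IF adult_resident and enrolled_program and over_18 THEN eligible_tier1]. ⇒ new: eligible_tier1.
Closure: {address_verified, adult_resident, age_verified, case_approved, citizen, eligible_subsidy, eligible_tier1, enrolled_program, exempt_fee, has_dependent, has_valid_id, household_head, identity_verified, income_below_cap, means_tested, notify_finance, over_18, renewal_due, resident} — 19 facts.

19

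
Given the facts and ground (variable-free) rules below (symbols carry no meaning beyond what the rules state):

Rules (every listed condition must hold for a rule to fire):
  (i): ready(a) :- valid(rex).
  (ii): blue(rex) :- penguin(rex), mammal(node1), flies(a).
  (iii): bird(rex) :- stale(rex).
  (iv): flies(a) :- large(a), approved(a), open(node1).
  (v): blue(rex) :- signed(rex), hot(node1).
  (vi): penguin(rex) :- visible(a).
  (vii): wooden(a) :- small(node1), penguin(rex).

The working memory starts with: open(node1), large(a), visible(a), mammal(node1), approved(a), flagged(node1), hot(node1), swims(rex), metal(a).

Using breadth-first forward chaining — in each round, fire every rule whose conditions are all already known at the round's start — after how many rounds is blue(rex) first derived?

Round 1: (iv) [flies(a) :- large(a), approved(a), open(node1).]; (vi) [penguin(rex) :- visible(a).]. Adds flies(a), penguin(rex).
Round 2: (ii) [blue(rex) :- penguin(rex), mammal(node1), flies(a).]. Adds blue(rex).
blue(rex) first appears in round 2.

2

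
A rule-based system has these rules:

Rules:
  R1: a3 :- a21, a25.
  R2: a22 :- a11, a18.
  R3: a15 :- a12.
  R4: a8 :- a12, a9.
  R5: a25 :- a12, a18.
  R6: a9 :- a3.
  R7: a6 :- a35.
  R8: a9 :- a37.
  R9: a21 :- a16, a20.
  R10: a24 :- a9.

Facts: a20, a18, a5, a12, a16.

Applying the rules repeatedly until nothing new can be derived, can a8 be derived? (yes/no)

yes

Round 1: R3 [a15 :- a12.]; R5 [a25 :- a12, a18.]; R9 [a21 :- a16, a20.]. Adds a15, a25, a21.
Round 2: R1 [a3 :- a21, a25.]. Adds a3.
Round 3: R6 [a9 :- a3.]. Adds a9.
Round 4: R4 [a8 :- a12, a9.]; R10 [a24 :- a9.]. Adds a8, a24.
a8 appears in round 4, so it is derivable.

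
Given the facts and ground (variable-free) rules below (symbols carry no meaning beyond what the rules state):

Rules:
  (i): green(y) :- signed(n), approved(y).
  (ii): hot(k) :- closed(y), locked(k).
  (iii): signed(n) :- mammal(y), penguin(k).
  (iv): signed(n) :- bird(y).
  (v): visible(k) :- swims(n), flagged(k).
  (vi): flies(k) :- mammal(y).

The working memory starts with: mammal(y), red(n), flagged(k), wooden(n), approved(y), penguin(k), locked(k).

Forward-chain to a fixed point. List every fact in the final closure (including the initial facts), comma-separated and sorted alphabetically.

Round 1: (iii) [signed(n) :- mammal(y), penguin(k).]; (vi) [flies(k) :- mammal(y).]. Adds signed(n), flies(k).
Round 2: (i) [green(y) :- signed(n), approved(y).]. Adds green(y).

approved(y), flagged(k), flies(k), green(y), locked(k), mammal(y), penguin(k), red(n), signed(n), wooden(n)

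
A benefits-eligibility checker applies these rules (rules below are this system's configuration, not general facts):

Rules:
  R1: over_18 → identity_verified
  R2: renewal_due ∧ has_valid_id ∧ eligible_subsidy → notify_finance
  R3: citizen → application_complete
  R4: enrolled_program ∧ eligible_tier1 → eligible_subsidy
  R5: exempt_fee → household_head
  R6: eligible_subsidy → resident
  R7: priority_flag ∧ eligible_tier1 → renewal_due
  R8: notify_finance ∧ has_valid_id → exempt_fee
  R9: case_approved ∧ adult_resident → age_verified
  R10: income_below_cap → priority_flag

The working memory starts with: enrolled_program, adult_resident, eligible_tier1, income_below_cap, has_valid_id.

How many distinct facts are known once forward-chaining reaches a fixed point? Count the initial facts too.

12

Round 1 — R4, R10, derive eligible_subsidy, priority_flag.
Round 2 — R6, R7, derive resident, renewal_due.
Round 3 — R2, derive notify_finance.
Round 4 — R8, derive exempt_fee.
Round 5 — R5, derive household_head.
Closure: {adult_resident, eligible_subsidy, eligible_tier1, enrolled_program, exempt_fee, has_valid_id, household_head, income_below_cap, notify_finance, priority_flag, renewal_due, resident} — 12 facts.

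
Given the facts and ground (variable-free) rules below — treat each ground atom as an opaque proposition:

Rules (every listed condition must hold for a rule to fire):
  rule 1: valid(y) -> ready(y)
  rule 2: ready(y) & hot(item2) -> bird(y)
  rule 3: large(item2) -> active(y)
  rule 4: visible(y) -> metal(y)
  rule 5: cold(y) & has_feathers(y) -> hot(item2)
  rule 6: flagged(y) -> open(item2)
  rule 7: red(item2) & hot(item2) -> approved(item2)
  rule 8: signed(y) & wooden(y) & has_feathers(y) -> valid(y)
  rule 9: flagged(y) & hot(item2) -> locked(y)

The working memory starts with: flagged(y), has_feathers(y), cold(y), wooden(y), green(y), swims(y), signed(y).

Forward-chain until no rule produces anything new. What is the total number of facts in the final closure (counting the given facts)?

Round 1: rule 5 [cold(y) & has_feathers(y) -> hot(item2)]; rule 6 [flagged(y) -> open(item2)]; rule 8 [signed(y) & wooden(y) & has_feathers(y) -> valid(y)]. Adds hot(item2), open(item2), valid(y).
Round 2: rule 1 [valid(y) -> ready(y)]; rule 9 [flagged(y) & hot(item2) -> locked(y)]. Adds ready(y), locked(y).
Round 3: rule 2 [ready(y) & hot(item2) -> bird(y)]. Adds bird(y).
Closure: {bird(y), cold(y), flagged(y), green(y), has_feathers(y), hot(item2), locked(y), open(item2), ready(y), signed(y), swims(y), valid(y), wooden(y)} — 13 facts.

13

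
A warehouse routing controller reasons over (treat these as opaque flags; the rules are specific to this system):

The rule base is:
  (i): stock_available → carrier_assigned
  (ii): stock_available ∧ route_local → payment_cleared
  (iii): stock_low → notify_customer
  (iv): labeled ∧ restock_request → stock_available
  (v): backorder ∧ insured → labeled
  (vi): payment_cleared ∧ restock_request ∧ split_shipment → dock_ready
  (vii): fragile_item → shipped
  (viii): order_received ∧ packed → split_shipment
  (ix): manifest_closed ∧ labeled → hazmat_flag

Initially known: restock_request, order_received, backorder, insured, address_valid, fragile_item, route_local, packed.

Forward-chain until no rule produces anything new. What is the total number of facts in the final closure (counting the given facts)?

15

Round 1 fires (v), (vii), (viii), giving labeled, shipped, split_shipment.
Round 2 fires (iv), giving stock_available.
Round 3 fires (i), (ii), giving carrier_assigned, payment_cleared.
Round 4 fires (vi), giving dock_ready.
Closure: {address_valid, backorder, carrier_assigned, dock_ready, fragile_item, insured, labeled, order_received, packed, payment_cleared, restock_request, route_local, shipped, split_shipment, stock_available} — 15 facts.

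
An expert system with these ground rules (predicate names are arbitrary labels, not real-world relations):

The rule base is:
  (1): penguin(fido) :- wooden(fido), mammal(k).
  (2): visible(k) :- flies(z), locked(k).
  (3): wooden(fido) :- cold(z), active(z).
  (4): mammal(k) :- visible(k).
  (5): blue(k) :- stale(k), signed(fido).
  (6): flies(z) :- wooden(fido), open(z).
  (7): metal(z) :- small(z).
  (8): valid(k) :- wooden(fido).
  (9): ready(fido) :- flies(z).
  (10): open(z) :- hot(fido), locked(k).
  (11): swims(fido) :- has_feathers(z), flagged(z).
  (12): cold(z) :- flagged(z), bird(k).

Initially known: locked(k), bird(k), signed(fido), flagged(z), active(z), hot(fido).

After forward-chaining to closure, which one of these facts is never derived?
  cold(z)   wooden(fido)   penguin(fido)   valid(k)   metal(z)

metal(z)

[1] (10) [open(z) :- hot(fido), locked(k).]; (12) [cold(z) :- flagged(z), bird(k).]. ⇒ new: open(z), cold(z).
[2] (3) [wooden(fido) :- cold(z), active(z).]. ⇒ new: wooden(fido).
[3] (6) [flies(z) :- wooden(fido), open(z).]; (8) [valid(k) :- wooden(fido).]. ⇒ new: flies(z), valid(k).
[4] (2) [visible(k) :- flies(z), locked(k).]; (9) [ready(fido) :- flies(z).]. ⇒ new: visible(k), ready(fido).
[5] (4) [mammal(k) :- visible(k).]. ⇒ new: mammal(k).
[6] (1) [penguin(fido) :- wooden(fido), mammal(k).]. ⇒ new: penguin(fido).
Derived: wooden(fido) (round 2), penguin(fido) (round 6), cold(z) (round 1), valid(k) (round 3). metal(z) never appears in any round.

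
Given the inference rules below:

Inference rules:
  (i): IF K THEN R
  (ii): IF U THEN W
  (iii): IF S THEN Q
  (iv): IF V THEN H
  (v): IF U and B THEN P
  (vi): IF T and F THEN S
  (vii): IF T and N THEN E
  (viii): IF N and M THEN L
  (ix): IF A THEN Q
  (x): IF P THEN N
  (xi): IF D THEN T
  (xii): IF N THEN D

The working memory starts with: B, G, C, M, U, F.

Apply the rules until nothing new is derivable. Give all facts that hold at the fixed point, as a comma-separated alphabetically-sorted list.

Round 1: (ii) [IF U THEN W]; (v) [IF U and B THEN P]. Adds W, P.
Round 2: (x) [IF P THEN N]. Adds N.
Round 3: (viii) [IF N and M THEN L]; (xii) [IF N THEN D]. Adds L, D.
Round 4: (xi) [IF D THEN T]. Adds T.
Round 5: (vi) [IF T and F THEN S]; (vii) [IF T and N THEN E]. Adds S, E.
Round 6: (iii) [IF S THEN Q]. Adds Q.

B, C, D, E, F, G, L, M, N, P, Q, S, T, U, W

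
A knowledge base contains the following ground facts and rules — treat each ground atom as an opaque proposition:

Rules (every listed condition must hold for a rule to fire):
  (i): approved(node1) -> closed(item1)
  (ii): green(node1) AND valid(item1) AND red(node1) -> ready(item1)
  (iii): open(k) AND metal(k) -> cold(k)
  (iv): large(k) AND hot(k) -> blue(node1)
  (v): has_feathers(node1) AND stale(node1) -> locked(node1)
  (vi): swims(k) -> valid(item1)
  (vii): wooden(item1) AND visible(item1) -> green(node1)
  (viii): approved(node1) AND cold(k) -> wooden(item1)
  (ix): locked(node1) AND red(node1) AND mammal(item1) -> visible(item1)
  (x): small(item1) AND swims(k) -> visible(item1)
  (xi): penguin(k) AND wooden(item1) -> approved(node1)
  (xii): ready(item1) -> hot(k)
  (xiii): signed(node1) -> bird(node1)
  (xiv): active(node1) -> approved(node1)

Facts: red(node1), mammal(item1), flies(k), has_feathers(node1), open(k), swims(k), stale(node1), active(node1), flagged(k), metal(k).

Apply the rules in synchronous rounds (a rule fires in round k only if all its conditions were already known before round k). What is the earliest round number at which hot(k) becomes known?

Round 1 fires (iii), (v), (vi), (xiv), giving cold(k), locked(node1), valid(item1), approved(node1).
Round 2 fires (i), (viii), (ix), giving closed(item1), wooden(item1), visible(item1).
Round 3 fires (vii), giving green(node1).
Round 4 fires (ii), giving ready(item1).
Round 5 fires (xii), giving hot(k).
hot(k) first appears in round 5.

5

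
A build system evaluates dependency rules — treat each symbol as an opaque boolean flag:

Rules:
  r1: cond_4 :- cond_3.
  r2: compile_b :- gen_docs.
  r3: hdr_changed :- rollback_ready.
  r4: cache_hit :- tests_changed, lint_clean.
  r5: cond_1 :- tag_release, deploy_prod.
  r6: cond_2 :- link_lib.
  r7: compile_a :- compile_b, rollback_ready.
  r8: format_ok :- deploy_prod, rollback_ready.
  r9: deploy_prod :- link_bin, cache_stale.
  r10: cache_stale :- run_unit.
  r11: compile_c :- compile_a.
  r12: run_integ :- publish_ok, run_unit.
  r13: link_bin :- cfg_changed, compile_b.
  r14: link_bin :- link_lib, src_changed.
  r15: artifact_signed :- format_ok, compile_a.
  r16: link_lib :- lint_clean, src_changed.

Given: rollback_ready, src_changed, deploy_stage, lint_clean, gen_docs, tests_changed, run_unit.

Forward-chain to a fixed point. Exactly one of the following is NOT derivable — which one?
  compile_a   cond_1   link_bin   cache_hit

Round 1: r2 [compile_b :- gen_docs.]; r3 [hdr_changed :- rollback_ready.]; r4 [cache_hit :- tests_changed, lint_clean.]; r10 [cache_stale :- run_unit.]; r16 [link_lib :- lint_clean, src_changed.]. Adds compile_b, hdr_changed, cache_hit, cache_stale, link_lib.
Round 2: r6 [cond_2 :- link_lib.]; r7 [compile_a :- compile_b, rollback_ready.]; r14 [link_bin :- link_lib, src_changed.]. Adds cond_2, compile_a, link_bin.
Round 3: r9 [deploy_prod :- link_bin, cache_stale.]; r11 [compile_c :- compile_a.]. Adds deploy_prod, compile_c.
Round 4: r8 [format_ok :- deploy_prod, rollback_ready.]. Adds format_ok.
Round 5: r15 [artifact_signed :- format_ok, compile_a.]. Adds artifact_signed.
Derived: cache_hit (round 1), compile_a (round 2), link_bin (round 2). cond_1 never appears in any round.

cond_1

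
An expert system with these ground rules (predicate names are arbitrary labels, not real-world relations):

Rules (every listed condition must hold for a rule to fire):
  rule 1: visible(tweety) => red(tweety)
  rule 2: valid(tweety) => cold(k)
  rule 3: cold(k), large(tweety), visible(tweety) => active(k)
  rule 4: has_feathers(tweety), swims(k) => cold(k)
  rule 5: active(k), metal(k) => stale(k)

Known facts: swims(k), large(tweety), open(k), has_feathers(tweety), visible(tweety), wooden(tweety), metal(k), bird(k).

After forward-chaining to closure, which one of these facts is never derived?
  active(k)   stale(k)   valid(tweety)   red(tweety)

[1] rule 1 [visible(tweety) => red(tweety)]; rule 4 [has_feathers(tweety), swims(k) => cold(k)]. ⇒ new: red(tweety), cold(k).
[2] rule 3 [cold(k), large(tweety), visible(tweety) => active(k)]. ⇒ new: active(k).
[3] rule 5 [active(k), metal(k) => stale(k)]. ⇒ new: stale(k).
Derived: red(tweety) (round 1), stale(k) (round 3), active(k) (round 2). valid(tweety) never appears in any round.

valid(tweety)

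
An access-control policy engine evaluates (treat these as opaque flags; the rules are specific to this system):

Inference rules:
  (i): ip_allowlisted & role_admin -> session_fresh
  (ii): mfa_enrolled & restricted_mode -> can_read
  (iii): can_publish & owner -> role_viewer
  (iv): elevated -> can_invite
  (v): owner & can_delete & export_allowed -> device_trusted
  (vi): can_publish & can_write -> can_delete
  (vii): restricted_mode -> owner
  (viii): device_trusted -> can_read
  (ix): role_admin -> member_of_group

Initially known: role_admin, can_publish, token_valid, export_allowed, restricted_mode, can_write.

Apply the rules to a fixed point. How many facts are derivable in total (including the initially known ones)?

Round 1 — (vi), (vii), (ix), derive can_delete, owner, member_of_group.
Round 2 — (iii), (v), derive role_viewer, device_trusted.
Round 3 — (viii), derive can_read.
Closure: {can_delete, can_publish, can_read, can_write, device_trusted, export_allowed, member_of_group, owner, restricted_mode, role_admin, role_viewer, token_valid} — 12 facts.

12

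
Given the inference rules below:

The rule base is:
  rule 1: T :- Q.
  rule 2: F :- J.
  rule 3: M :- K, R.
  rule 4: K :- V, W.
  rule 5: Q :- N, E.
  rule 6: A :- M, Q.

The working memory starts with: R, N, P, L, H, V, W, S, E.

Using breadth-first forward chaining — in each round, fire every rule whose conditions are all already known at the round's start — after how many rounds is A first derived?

3

Round 1 — rule 4, rule 5, derive K, Q.
Round 2 — rule 1, rule 3, derive T, M.
Round 3 — rule 6, derive A.
A first appears in round 3.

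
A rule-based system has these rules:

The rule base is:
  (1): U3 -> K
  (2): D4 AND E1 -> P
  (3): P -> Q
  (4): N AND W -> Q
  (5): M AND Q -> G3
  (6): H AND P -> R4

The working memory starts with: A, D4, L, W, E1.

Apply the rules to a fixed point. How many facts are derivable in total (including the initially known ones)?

7

[1] (2) [D4 AND E1 -> P]. ⇒ new: P.
[2] (3) [P -> Q]. ⇒ new: Q.
Closure: {A, D4, E1, L, P, Q, W} — 7 facts.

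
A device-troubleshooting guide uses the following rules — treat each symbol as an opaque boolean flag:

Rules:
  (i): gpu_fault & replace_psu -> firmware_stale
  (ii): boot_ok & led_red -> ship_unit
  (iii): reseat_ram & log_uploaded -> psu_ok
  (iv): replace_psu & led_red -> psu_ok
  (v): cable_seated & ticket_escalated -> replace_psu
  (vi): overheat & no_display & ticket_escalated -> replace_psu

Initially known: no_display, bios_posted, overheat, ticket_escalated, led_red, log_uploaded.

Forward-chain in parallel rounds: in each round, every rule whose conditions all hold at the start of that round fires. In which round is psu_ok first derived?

2

Round 1 fires (vi), giving replace_psu.
Round 2 fires (iv), giving psu_ok.
psu_ok first appears in round 2.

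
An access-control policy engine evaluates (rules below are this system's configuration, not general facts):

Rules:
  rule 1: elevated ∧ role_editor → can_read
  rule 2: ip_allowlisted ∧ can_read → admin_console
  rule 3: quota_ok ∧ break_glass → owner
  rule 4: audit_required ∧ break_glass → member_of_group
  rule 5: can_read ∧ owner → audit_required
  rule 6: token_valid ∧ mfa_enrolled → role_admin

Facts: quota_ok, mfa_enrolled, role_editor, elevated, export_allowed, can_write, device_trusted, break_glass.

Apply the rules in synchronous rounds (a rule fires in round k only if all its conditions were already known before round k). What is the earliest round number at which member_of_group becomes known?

3

[1] rule 1 [elevated ∧ role_editor → can_read]; rule 3 [quota_ok ∧ break_glass → owner]. ⇒ new: can_read, owner.
[2] rule 5 [can_read ∧ owner → audit_required]. ⇒ new: audit_required.
[3] rule 4 [audit_required ∧ break_glass → member_of_group]. ⇒ new: member_of_group.
member_of_group first appears in round 3.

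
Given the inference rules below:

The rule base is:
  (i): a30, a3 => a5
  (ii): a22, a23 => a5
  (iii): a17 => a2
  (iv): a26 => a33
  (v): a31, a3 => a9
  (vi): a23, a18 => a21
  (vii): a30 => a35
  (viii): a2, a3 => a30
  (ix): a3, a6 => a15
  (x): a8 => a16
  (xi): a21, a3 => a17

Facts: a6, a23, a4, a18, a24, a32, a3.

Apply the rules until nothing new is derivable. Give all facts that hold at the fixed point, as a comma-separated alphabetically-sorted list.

Round 1: (vi) [a23, a18 => a21]; (ix) [a3, a6 => a15]. New: a21, a15.
Round 2: (xi) [a21, a3 => a17]. New: a17.
Round 3: (iii) [a17 => a2]. New: a2.
Round 4: (viii) [a2, a3 => a30]. New: a30.
Round 5: (i) [a30, a3 => a5]; (vii) [a30 => a35]. New: a5, a35.

a15, a17, a18, a2, a21, a23, a24, a3, a30, a32, a35, a4, a5, a6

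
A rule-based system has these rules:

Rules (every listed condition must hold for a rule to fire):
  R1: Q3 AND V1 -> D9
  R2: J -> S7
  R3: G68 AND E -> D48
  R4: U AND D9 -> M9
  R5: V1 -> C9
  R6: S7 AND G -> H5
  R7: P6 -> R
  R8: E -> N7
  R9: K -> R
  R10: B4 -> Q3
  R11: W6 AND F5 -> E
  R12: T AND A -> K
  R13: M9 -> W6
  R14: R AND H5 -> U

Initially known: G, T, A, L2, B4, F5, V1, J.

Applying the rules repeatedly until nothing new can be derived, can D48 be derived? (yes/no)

no

Round 1: R2 [J -> S7]; R5 [V1 -> C9]; R10 [B4 -> Q3]; R12 [T AND A -> K]. New: S7, C9, Q3, K.
Round 2: R1 [Q3 AND V1 -> D9]; R6 [S7 AND G -> H5]; R9 [K -> R]. New: D9, H5, R.
Round 3: R14 [R AND H5 -> U]. New: U.
Round 4: R4 [U AND D9 -> M9]. New: M9.
Round 5: R13 [M9 -> W6]. New: W6.
Round 6: R11 [W6 AND F5 -> E]. New: E.
Round 7: R8 [E -> N7]. New: N7.
Fixed point reached. D48 is concluded only by R3; R3 needs G68 (never derived).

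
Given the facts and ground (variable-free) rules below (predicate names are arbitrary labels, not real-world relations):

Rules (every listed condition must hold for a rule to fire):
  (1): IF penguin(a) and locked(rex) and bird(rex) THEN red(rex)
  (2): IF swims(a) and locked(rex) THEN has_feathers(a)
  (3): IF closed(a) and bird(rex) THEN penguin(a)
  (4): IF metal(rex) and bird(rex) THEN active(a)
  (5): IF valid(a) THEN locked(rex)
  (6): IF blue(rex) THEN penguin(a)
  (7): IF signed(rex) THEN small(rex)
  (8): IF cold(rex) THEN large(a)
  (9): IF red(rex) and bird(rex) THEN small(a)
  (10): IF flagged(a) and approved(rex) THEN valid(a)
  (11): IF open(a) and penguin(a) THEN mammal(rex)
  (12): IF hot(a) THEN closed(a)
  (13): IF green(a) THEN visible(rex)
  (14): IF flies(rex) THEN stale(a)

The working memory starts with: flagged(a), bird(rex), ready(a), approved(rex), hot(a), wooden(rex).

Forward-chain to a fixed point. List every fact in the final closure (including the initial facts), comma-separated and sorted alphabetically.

Round 1 fires (10), (12), giving valid(a), closed(a).
Round 2 fires (3), (5), giving penguin(a), locked(rex).
Round 3 fires (1), giving red(rex).
Round 4 fires (9), giving small(a).

approved(rex), bird(rex), closed(a), flagged(a), hot(a), locked(rex), penguin(a), ready(a), red(rex), small(a), valid(a), wooden(rex)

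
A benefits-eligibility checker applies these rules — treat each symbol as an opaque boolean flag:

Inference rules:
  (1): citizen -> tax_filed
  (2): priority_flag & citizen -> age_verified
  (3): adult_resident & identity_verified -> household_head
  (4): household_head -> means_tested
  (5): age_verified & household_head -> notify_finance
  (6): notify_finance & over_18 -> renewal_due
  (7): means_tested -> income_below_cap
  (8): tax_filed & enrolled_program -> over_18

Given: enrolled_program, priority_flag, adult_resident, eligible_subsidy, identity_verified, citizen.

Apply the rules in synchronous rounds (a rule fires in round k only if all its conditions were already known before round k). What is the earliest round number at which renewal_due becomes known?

Round 1: (1) [citizen -> tax_filed]; (2) [priority_flag & citizen -> age_verified]; (3) [adult_resident & identity_verified -> household_head]. Adds tax_filed, age_verified, household_head.
Round 2: (4) [household_head -> means_tested]; (5) [age_verified & household_head -> notify_finance]; (8) [tax_filed & enrolled_program -> over_18]. Adds means_tested, notify_finance, over_18.
Round 3: (6) [notify_finance & over_18 -> renewal_due]; (7) [means_tested -> income_below_cap]. Adds renewal_due, income_below_cap.
renewal_due first appears in round 3.

3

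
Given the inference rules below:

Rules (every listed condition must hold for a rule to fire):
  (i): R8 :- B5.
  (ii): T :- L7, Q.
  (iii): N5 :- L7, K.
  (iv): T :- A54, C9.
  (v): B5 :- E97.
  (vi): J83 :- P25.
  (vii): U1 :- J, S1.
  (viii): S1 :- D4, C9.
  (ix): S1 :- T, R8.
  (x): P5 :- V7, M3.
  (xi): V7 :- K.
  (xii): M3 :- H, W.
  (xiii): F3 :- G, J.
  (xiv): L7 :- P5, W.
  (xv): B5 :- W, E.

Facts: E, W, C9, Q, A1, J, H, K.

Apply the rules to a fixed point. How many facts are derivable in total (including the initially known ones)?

18

Round 1: (xi) [V7 :- K.]; (xii) [M3 :- H, W.]; (xv) [B5 :- W, E.]. New: V7, M3, B5.
Round 2: (i) [R8 :- B5.]; (x) [P5 :- V7, M3.]. New: R8, P5.
Round 3: (xiv) [L7 :- P5, W.]. New: L7.
Round 4: (ii) [T :- L7, Q.]; (iii) [N5 :- L7, K.]. New: T, N5.
Round 5: (ix) [S1 :- T, R8.]. New: S1.
Round 6: (vii) [U1 :- J, S1.]. New: U1.
Closure: {A1, B5, C9, E, H, J, K, L7, M3, N5, P5, Q, R8, S1, T, U1, V7, W} — 18 facts.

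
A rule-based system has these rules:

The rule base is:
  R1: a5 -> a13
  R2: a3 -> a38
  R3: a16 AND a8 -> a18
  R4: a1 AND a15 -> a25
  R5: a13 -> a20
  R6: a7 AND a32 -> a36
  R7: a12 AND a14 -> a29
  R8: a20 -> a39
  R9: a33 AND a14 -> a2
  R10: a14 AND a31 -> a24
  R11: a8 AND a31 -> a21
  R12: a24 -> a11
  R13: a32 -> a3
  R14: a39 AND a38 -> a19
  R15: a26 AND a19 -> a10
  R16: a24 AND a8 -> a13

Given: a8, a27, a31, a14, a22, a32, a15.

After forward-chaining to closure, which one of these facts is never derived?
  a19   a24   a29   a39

a29

Round 1: R10 [a14 AND a31 -> a24]; R11 [a8 AND a31 -> a21]; R13 [a32 -> a3]. Adds a24, a21, a3.
Round 2: R2 [a3 -> a38]; R12 [a24 -> a11]; R16 [a24 AND a8 -> a13]. Adds a38, a11, a13.
Round 3: R5 [a13 -> a20]. Adds a20.
Round 4: R8 [a20 -> a39]. Adds a39.
Round 5: R14 [a39 AND a38 -> a19]. Adds a19.
Derived: a24 (round 1), a19 (round 5), a39 (round 4). a29 never appears in any round.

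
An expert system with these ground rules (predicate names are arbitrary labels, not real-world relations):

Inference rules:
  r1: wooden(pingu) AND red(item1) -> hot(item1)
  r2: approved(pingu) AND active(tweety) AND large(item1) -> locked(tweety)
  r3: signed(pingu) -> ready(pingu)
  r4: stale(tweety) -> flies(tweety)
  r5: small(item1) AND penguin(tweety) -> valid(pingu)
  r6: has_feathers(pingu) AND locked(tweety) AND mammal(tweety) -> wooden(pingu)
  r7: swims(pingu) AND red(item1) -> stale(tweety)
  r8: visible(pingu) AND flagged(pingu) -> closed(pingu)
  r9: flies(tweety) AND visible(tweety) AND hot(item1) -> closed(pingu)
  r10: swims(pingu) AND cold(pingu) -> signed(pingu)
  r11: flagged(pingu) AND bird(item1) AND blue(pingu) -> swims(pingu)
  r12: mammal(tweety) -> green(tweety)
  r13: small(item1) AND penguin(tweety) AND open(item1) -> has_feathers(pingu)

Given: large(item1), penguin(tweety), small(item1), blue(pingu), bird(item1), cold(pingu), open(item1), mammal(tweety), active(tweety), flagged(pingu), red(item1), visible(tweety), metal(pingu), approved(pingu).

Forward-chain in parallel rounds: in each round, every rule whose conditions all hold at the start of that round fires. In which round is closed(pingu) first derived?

[1] r2 [approved(pingu) AND active(tweety) AND large(item1) -> locked(tweety)]; r5 [small(item1) AND penguin(tweety) -> valid(pingu)]; r11 [flagged(pingu) AND bird(item1) AND blue(pingu) -> swims(pingu)]; r12 [mammal(tweety) -> green(tweety)]; r13 [small(item1) AND penguin(tweety) AND open(item1) -> has_feathers(pingu)]. ⇒ new: locked(tweety), valid(pingu), swims(pingu), green(tweety), has_feathers(pingu).
[2] r6 [has_feathers(pingu) AND locked(tweety) AND mammal(tweety) -> wooden(pingu)]; r7 [swims(pingu) AND red(item1) -> stale(tweety)]; r10 [swims(pingu) AND cold(pingu) -> signed(pingu)]. ⇒ new: wooden(pingu), stale(tweety), signed(pingu).
[3] r1 [wooden(pingu) AND red(item1) -> hot(item1)]; r3 [signed(pingu) -> ready(pingu)]; r4 [stale(tweety) -> flies(tweety)]. ⇒ new: hot(item1), ready(pingu), flies(tweety).
[4] r9 [flies(tweety) AND visible(tweety) AND hot(item1) -> closed(pingu)]. ⇒ new: closed(pingu).
closed(pingu) first appears in round 4.

4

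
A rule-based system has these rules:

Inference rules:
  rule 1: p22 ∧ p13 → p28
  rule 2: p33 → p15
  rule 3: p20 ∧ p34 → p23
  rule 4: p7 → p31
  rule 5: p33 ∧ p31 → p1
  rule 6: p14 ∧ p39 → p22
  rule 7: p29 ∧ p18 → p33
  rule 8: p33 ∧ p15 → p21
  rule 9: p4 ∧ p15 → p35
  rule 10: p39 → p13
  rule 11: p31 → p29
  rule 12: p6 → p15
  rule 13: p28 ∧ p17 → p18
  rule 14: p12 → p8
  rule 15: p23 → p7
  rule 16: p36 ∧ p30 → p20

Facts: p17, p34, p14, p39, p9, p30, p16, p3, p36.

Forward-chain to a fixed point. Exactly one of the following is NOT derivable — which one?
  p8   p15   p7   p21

p8

[1] rule 6 [p14 ∧ p39 → p22]; rule 10 [p39 → p13]; rule 16 [p36 ∧ p30 → p20]. ⇒ new: p22, p13, p20.
[2] rule 1 [p22 ∧ p13 → p28]; rule 3 [p20 ∧ p34 → p23]. ⇒ new: p28, p23.
[3] rule 13 [p28 ∧ p17 → p18]; rule 15 [p23 → p7]. ⇒ new: p18, p7.
[4] rule 4 [p7 → p31]. ⇒ new: p31.
[5] rule 11 [p31 → p29]. ⇒ new: p29.
[6] rule 7 [p29 ∧ p18 → p33]. ⇒ new: p33.
[7] rule 2 [p33 → p15]; rule 5 [p33 ∧ p31 → p1]. ⇒ new: p15, p1.
[8] rule 8 [p33 ∧ p15 → p21]. ⇒ new: p21.
Derived: p21 (round 8), p15 (round 7), p7 (round 3). p8 never appears in any round.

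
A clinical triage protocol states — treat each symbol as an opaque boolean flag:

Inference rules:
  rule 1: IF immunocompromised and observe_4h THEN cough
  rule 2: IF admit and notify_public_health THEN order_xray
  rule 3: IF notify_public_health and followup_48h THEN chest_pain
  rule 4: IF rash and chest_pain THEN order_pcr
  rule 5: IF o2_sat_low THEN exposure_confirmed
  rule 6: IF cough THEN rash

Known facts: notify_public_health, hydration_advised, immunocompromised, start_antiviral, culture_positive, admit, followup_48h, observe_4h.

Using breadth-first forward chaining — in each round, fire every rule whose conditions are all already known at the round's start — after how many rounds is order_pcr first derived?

Round 1: rule 1 [IF immunocompromised and observe_4h THEN cough]; rule 2 [IF admit and notify_public_health THEN order_xray]; rule 3 [IF notify_public_health and followup_48h THEN chest_pain]. New: cough, order_xray, chest_pain.
Round 2: rule 6 [IF cough THEN rash]. New: rash.
Round 3: rule 4 [IF rash and chest_pain THEN order_pcr]. New: order_pcr.
order_pcr first appears in round 3.

3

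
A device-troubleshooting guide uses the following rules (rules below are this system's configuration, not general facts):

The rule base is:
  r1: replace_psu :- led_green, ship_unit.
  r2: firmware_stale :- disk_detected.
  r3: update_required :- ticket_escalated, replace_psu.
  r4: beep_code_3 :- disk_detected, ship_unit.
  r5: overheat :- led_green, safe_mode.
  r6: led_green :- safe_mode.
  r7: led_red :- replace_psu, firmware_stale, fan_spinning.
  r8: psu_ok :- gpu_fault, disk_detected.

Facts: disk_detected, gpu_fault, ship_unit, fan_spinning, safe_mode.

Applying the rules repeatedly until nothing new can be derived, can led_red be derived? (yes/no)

yes

Round 1 — r2, r4, r6, r8, derive firmware_stale, beep_code_3, led_green, psu_ok.
Round 2 — r1, r5, derive replace_psu, overheat.
Round 3 — r7, derive led_red.
led_red appears in round 3, so it is derivable.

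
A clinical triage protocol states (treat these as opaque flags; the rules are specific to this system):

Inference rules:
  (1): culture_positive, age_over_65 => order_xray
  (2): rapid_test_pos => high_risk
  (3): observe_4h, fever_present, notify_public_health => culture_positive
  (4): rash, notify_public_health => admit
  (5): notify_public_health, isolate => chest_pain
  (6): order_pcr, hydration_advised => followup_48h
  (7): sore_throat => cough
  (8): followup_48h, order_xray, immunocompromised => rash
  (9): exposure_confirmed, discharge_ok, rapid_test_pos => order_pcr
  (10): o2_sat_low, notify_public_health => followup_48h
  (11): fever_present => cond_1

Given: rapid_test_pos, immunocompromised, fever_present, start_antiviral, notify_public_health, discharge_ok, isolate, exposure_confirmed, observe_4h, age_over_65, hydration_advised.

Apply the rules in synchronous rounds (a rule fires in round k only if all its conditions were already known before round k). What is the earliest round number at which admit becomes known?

Round 1: (2) [rapid_test_pos => high_risk]; (3) [observe_4h, fever_present, notify_public_health => culture_positive]; (5) [notify_public_health, isolate => chest_pain]; (9) [exposure_confirmed, discharge_ok, rapid_test_pos => order_pcr]; (11) [fever_present => cond_1]. New: high_risk, culture_positive, chest_pain, order_pcr, cond_1.
Round 2: (1) [culture_positive, age_over_65 => order_xray]; (6) [order_pcr, hydration_advised => followup_48h]. New: order_xray, followup_48h.
Round 3: (8) [followup_48h, order_xray, immunocompromised => rash]. New: rash.
Round 4: (4) [rash, notify_public_health => admit]. New: admit.
admit first appears in round 4.

4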